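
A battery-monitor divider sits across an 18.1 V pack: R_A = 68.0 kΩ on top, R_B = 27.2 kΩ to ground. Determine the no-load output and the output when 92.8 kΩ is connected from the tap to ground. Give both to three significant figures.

Open-circuit: V = 18.1 × 27.2/(68.0 + 27.2) = 5.17 V.
With the load, R_B becomes R_B‖R_L = 21.03 kΩ, so V = 18.1 × 21.03/89.03 = 4.28 V.

Unloaded: 5.17 V; loaded: 4.28 V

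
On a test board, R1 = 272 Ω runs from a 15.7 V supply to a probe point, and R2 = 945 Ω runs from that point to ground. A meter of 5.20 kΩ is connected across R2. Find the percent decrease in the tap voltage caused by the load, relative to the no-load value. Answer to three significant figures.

The divider's output (Thévenin) resistance is R1‖R2 = 211.2 Ω.
Fractional drop under load = R_th/(R_th + R_L) = 211.2 / (211.2 + 5200) = 0.03903.
So the output falls by 3.90 %.

3.90 %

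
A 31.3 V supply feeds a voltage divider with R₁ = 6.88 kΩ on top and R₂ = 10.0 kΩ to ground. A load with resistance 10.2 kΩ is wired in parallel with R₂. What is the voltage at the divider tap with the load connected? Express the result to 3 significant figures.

V_out ≈ 13.2 V

The load sits in parallel with R₂: R₂‖R_L = (10.0 × 10.2) / (10.0 + 10.2) = 5.050 kΩ.
V_out = 31.3 × 5.050 / (6.88 + 5.050) = 31.3 × 5.050/11.93 = 13.2 V.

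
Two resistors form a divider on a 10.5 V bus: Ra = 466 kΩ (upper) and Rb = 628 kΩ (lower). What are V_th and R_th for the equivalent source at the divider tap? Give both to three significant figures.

V_th is the open-circuit tap voltage: 10.5 × 628/(466 + 628) = 6.03 V.
With the supply zeroed, Ra and Rb appear in parallel from the tap: R_th = Ra‖Rb = (466 × 628)/1094 = 268 kΩ.

V_th = 6.03 V, R_th = 268 kΩ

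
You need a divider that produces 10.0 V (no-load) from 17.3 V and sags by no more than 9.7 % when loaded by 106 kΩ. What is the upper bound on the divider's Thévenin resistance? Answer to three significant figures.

Loading drop = R_th/(R_th + R_L) ≤ 0.0970, so R_th ≤ R_L · ε/(1−ε) = 106 kΩ × 0.0970/0.9030 = 11.4 kΩ.
(Any R1, R2 with R2/(R1+R2) = 0.578 and R1‖R2 ≤ 11.4 kΩ will meet the spec.)

R_th ≤ 11.4 kΩ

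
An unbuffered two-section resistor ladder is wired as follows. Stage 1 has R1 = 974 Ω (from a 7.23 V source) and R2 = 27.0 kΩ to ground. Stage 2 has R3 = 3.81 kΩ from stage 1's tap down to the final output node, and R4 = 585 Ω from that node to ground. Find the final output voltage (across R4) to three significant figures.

V_out ≈ 0.765 V

Stage 2 presents R3+R4 = 4395 Ω as a load on stage 1's tap.
Stage 1's lower leg becomes R2‖(R3+R4) = 3780 Ω, so V_mid = 7.23 × 3780/4754 = 5.749 V.
Stage 2 is itself unloaded: V_out = V_mid × R4/(R3+R4) = 5.749 × 585/4395 = 0.765 V.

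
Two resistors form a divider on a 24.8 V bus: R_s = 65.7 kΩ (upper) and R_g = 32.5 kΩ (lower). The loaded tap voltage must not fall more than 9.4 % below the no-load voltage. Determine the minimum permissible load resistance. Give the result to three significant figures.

R_L(min) ≈ 210 kΩ

Output resistance R_th = R_s‖R_g = (65.7 × 32.5)/98.20 = 21.74 kΩ.
The fractional drop is R_th/(R_th + R_L); requiring this ≤ 0.0940 gives R_L ≥ R_th(1/0.0940 − 1) = 21.74 × 9.638 = 210 kΩ.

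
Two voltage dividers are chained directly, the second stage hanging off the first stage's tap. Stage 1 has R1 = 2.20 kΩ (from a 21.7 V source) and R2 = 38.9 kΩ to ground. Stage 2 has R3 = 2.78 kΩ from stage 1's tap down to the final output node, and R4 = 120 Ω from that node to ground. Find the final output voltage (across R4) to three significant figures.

Stage 2 presents R3+R4 = 2900 Ω as a load on stage 1's tap.
Stage 1's lower leg becomes R2‖(R3+R4) = 2699 Ω, so V_mid = 21.7 × 2699/4899 = 11.95 V.
Stage 2 is itself unloaded: V_out = V_mid × R4/(R3+R4) = 11.95 × 120/2900 = 0.495 V.

V_out ≈ 0.495 V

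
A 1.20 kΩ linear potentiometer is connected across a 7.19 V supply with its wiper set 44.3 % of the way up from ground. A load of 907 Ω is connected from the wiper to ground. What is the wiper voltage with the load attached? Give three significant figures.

The wiper splits the pot into (1−α)R = 668.4 Ω above and αR = 531.6 Ω below.
Lower section ‖ load = 335.2 Ω.
V_wiper = 7.19 × 335.2/(668.4 + 335.2) = 2.40 V.

V ≈ 2.40 V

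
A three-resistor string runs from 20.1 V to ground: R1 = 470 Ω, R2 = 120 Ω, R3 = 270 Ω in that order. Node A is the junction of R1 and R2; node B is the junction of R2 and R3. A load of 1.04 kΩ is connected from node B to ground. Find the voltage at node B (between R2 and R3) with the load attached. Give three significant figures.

At node B, R3 is in parallel with the load: R3‖R_L = 214.4 Ω.
Below node A the resistance is R2 + (R3‖R_L) = 334.4 Ω, so V_A = 20.1 × 334.4/804.4 = 8.355 V.
Then V_B = V_A × (R3‖R_L)/(R2 + R3‖R_L) = 8.355 × 214.4/334.4 = 5.36 V.

V ≈ 5.36 V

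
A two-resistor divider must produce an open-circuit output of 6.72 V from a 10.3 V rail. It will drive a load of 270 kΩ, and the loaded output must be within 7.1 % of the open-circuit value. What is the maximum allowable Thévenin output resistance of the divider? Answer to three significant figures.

R_th ≤ 20.6 kΩ

Loading drop = R_th/(R_th + R_L) ≤ 0.0710, so R_th ≤ R_L · ε/(1−ε) = 270 kΩ × 0.0710/0.9290 = 20.6 kΩ.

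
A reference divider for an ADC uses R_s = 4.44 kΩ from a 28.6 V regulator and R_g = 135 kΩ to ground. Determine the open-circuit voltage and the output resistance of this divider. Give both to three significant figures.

V_th is the open-circuit tap voltage: 28.6 × 135/(4.44 + 135) = 27.7 V.
With the supply zeroed, R_s and R_g appear in parallel from the tap: R_th = R_s‖R_g = (4.44 × 135)/139.4 = 4.30 kΩ.

V_th = 27.7 V, R_th = 4.30 kΩ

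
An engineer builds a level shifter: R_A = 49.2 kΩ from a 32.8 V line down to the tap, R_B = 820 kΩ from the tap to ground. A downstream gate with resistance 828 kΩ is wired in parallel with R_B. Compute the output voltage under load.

V_out ≈ 29.3 V

The load sits in parallel with R_B: R_B‖R_L = (820 × 828) / (820 + 828) = 412.0 kΩ.
V_out = 32.8 × 412.0 / (49.2 + 412.0) = 32.8 × 412.0/461.2 = 29.3 V.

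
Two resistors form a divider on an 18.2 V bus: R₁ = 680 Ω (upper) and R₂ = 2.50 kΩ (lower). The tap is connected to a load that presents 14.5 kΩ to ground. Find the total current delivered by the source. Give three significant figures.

I ≈ 6.47 mA

R₂‖R_L = 2132 Ω, so the source sees R₁ + R₂‖R_L = 2812 Ω.
I = 18.2 V / 2812 Ω = 6.47 mA.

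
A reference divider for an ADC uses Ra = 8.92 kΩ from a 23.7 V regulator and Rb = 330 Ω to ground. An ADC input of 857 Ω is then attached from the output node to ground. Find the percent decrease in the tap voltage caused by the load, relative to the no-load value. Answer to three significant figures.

27.1 %

Unloaded V = 23.7 × 330/9250 = 0.8455 V.
Loaded: Rb‖R_L = 238.3 Ω, giving V = 23.7 × 238.3/9158 = 0.6166 V.
Drop = (0.8455 − 0.6166) / 0.8455 = 27.1 %.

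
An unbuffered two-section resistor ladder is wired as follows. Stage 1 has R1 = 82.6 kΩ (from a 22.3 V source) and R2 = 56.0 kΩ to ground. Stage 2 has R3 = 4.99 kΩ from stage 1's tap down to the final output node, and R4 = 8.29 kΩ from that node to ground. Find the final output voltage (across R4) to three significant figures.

Stage 2 presents R3+R4 = 13.28 kΩ as a load on stage 1's tap.
Stage 1's lower leg becomes R2‖(R3+R4) = 10.73 kΩ, so V_mid = 22.3 × 10.73/93.33 = 2.565 V.
Stage 2 is itself unloaded: V_out = V_mid × R4/(R3+R4) = 2.565 × 8.29/13.28 = 1.60 V.

V_out ≈ 1.60 V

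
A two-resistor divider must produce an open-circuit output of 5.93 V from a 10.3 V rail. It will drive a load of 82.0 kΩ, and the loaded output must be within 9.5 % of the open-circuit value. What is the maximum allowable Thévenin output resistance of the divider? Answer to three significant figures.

Loading drop = R_th/(R_th + R_L) ≤ 0.0950, so R_th ≤ R_L · ε/(1−ε) = 82.0 kΩ × 0.0950/0.9050 = 8.61 kΩ.

R_th ≤ 8.61 kΩ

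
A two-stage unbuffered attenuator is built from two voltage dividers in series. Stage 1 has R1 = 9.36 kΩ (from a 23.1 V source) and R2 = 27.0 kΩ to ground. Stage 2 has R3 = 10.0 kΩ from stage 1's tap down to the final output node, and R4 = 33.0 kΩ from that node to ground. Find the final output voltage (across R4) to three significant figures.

V_out ≈ 11.3 V

Stage 2 presents R3+R4 = 43.00 kΩ as a load on stage 1's tap.
Stage 1's lower leg becomes R2‖(R3+R4) = 16.59 kΩ, so V_mid = 23.1 × 16.59/25.95 = 14.77 V.
Stage 2 is itself unloaded: V_out = V_mid × R4/(R3+R4) = 14.77 × 33.0/43.00 = 11.3 V.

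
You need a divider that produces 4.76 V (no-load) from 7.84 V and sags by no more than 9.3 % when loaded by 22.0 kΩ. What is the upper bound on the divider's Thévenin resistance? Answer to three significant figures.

Loading drop = R_th/(R_th + R_L) ≤ 0.0930, so R_th ≤ R_L · ε/(1−ε) = 22.0 kΩ × 0.0930/0.9070 = 2.26 kΩ.

R_th ≤ 2.26 kΩ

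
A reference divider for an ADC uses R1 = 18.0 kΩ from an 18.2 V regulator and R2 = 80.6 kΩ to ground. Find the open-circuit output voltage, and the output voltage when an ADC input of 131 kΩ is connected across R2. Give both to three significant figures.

Open-circuit: V = 18.2 × 80.6/(18.0 + 80.6) = 14.9 V.
With the load, R2 becomes R2‖R_L = 49.90 kΩ, so V = 18.2 × 49.90/67.90 = 13.4 V.

Unloaded: 14.9 V; loaded: 13.4 V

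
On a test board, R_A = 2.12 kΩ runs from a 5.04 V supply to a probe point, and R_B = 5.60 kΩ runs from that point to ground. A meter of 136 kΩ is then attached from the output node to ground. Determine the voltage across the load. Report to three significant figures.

The load sits in parallel with R_B: R_B‖R_L = (5.60 × 136) / (5.60 + 136) = 5.379 kΩ.
V_out = 5.04 × 5.379 / (2.12 + 5.379) = 5.04 × 5.379/7.499 = 3.62 V.
(Unloaded it would have been 3.66 V.)

V_out ≈ 3.62 V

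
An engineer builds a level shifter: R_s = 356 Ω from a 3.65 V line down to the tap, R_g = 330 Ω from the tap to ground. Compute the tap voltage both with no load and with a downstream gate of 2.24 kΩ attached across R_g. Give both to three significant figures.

Unloaded: 1.76 V; loaded: 1.63 V

Open-circuit: V = 3.65 × 330/(356 + 330) = 1.76 V.
With the load, R_g becomes R_g‖R_L = 287.6 Ω, so V = 3.65 × 287.6/643.6 = 1.63 V.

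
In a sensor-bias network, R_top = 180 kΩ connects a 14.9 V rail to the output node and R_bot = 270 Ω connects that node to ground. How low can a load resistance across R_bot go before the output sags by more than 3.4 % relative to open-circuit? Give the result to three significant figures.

R_L(min) ≈ 7.66 kΩ

Output resistance R_th = R_top‖R_bot = (180000 × 270)/180300 = 269.6 Ω.
The fractional drop is R_th/(R_th + R_L); requiring this ≤ 0.0340 gives R_L ≥ R_th(1/0.0340 − 1) = 269.6 × 28.41 = 7.66 kΩ.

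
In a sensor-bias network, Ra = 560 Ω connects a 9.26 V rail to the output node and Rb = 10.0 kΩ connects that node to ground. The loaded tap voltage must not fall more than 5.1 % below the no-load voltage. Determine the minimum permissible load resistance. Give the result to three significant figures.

Output resistance R_th = Ra‖Rb = (560 × 10000)/10560 = 530.3 Ω.
The fractional drop is R_th/(R_th + R_L); requiring this ≤ 0.0510 gives R_L ≥ R_th(1/0.0510 − 1) = 530.3 × 18.61 = 9.87 kΩ.

R_L(min) ≈ 9.87 kΩ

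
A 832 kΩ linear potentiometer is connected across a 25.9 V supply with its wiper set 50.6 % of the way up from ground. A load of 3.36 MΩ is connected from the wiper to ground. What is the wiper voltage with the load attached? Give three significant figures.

V ≈ 12.3 V

The wiper splits the pot into (1−α)R = 411.0 kΩ above and αR = 421.0 kΩ below.
Lower section ‖ load = 374.1 kΩ.
V_wiper = 25.9 × 374.1/(411.0 + 374.1) = 12.3 V.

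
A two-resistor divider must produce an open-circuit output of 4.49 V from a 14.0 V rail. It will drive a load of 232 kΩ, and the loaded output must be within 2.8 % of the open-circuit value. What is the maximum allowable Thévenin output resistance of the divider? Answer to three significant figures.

R_th ≤ 6.68 kΩ

Loading drop = R_th/(R_th + R_L) ≤ 0.0280, so R_th ≤ R_L · ε/(1−ε) = 232 kΩ × 0.0280/0.9720 = 6.68 kΩ.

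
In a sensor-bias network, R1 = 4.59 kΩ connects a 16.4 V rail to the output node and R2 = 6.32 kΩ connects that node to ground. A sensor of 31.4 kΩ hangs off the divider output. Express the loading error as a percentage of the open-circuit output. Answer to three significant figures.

The divider's output (Thévenin) resistance is R1‖R2 = 2.659 kΩ.
Fractional drop under load = R_th/(R_th + R_L) = 2.659 / (2.659 + 31.4) = 0.07807.
So the output falls by 7.81 %.

7.81 %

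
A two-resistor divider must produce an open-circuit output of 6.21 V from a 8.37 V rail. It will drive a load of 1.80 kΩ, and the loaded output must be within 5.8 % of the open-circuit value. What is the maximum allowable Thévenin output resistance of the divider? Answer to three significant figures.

R_th ≤ 111 Ω

Loading drop = R_th/(R_th + R_L) ≤ 0.0580, so R_th ≤ R_L · ε/(1−ε) = 1.80 kΩ × 0.0580/0.9420 = 111 Ω.
(Any R1, R2 with R2/(R1+R2) = 0.742 and R1‖R2 ≤ 111 Ω will meet the spec.)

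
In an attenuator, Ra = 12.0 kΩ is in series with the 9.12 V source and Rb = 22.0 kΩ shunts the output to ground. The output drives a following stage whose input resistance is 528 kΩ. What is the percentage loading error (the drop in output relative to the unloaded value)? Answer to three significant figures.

1.45 %

The divider's output (Thévenin) resistance is Ra‖Rb = 7.765 kΩ.
Fractional drop under load = R_th/(R_th + R_L) = 7.765 / (7.765 + 528) = 0.01449.
So the output falls by 1.45 %.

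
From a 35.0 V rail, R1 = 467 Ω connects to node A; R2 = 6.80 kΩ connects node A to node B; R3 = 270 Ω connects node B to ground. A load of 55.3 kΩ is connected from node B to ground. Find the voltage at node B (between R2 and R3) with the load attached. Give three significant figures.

At node B, R3 is in parallel with the load: R3‖R_L = 268.7 Ω.
Below node A the resistance is R2 + (R3‖R_L) = 7069 Ω, so V_A = 35.0 × 7069/7536 = 32.83 V.
Then V_B = V_A × (R3‖R_L)/(R2 + R3‖R_L) = 32.83 × 268.7/7069 = 1.25 V.

V ≈ 1.25 V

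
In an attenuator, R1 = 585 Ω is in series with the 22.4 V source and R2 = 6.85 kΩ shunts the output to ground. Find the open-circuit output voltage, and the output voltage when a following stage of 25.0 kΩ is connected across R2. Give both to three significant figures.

Unloaded: 20.6 V; loaded: 20.2 V

Open-circuit: V = 22.4 × 6850/(585 + 6850) = 20.6 V.
With the load, R2 becomes R2‖R_L = 5377 Ω, so V = 22.4 × 5377/5962 = 20.2 V.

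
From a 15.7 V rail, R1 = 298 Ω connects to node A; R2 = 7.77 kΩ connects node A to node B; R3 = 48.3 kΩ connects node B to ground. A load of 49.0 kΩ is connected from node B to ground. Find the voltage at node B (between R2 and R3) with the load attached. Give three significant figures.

V ≈ 11.8 V

At node B, R3 is in parallel with the load: R3‖R_L = 24320 Ω.
Below node A the resistance is R2 + (R3‖R_L) = 32090 Ω, so V_A = 15.7 × 32090/32390 = 15.56 V.
Then V_B = V_A × (R3‖R_L)/(R2 + R3‖R_L) = 15.56 × 24320/32090 = 11.8 V.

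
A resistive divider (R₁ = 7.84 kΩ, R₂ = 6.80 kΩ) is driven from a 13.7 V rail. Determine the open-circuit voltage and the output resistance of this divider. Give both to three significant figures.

V_th = 6.36 V, R_th = 3.64 kΩ

V_th is the open-circuit tap voltage: 13.7 × 6.80/(7.84 + 6.80) = 6.36 V.
With the supply zeroed, R₁ and R₂ appear in parallel from the tap: R_th = R₁‖R₂ = (7.84 × 6.80)/14.64 = 3.64 kΩ.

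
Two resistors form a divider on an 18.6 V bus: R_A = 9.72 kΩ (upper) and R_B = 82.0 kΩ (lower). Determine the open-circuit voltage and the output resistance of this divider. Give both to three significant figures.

V_th = 16.6 V, R_th = 8.69 kΩ

V_th is the open-circuit tap voltage: 18.6 × 82.0/(9.72 + 82.0) = 16.6 V.
With the supply zeroed, R_A and R_B appear in parallel from the tap: R_th = R_A‖R_B = (9.72 × 82.0)/91.72 = 8.69 kΩ.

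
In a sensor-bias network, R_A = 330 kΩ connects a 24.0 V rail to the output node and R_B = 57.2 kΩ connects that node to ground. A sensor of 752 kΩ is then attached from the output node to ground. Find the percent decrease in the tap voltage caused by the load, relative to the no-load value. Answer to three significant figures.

The divider's output (Thévenin) resistance is R_A‖R_B = 48.75 kΩ.
Fractional drop under load = R_th/(R_th + R_L) = 48.75 / (48.75 + 752) = 0.06088.
So the output falls by 6.09 %.

6.09 %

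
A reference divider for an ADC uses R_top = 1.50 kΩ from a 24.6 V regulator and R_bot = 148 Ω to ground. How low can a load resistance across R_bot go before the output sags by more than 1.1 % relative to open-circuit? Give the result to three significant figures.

R_L(min) ≈ 12.1 kΩ

Output resistance R_th = R_top‖R_bot = (1500 × 148)/1648 = 134.7 Ω.
The fractional drop is R_th/(R_th + R_L); requiring this ≤ 0.0110 gives R_L ≥ R_th(1/0.0110 − 1) = 134.7 × 89.91 = 12.1 kΩ.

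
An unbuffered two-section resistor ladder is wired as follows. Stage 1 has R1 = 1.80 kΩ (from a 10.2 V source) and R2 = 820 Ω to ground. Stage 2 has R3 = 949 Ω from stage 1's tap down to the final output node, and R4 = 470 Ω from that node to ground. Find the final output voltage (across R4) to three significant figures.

V_out ≈ 0.757 V

Stage 2 presents R3+R4 = 1419 Ω as a load on stage 1's tap.
Stage 1's lower leg becomes R2‖(R3+R4) = 519.7 Ω, so V_mid = 10.2 × 519.7/2320 = 2.285 V.
Stage 2 is itself unloaded: V_out = V_mid × R4/(R3+R4) = 2.285 × 470/1419 = 0.757 V.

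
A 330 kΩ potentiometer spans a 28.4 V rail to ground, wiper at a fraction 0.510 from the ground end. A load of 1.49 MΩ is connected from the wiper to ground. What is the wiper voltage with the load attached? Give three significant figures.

The wiper splits the pot into (1−α)R = 161.7 kΩ above and αR = 168.3 kΩ below.
Lower section ‖ load = 151.2 kΩ.
V_wiper = 28.4 × 151.2/(161.7 + 151.2) = 13.7 V.

V ≈ 13.7 V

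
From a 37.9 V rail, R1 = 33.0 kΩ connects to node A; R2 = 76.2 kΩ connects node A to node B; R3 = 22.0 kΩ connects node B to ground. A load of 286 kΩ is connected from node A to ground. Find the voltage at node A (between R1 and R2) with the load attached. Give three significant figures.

Below node A the series string R2+R3 = 98.20 kΩ sits in parallel with the 286 kΩ load: 73.10 kΩ.
V_A = 37.9 × 73.10/(33.0 + 73.10) = 26.1 V.

V ≈ 26.1 V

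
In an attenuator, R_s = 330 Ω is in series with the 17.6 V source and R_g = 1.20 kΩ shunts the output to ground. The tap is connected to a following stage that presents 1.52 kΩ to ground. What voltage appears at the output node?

V_out ≈ 11.8 V

The load sits in parallel with R_g: R_g‖R_L = (1200 × 1520) / (1200 + 1520) = 670.6 Ω.
V_out = 17.6 × 670.6 / (330 + 670.6) = 17.6 × 670.6/1001 = 11.8 V.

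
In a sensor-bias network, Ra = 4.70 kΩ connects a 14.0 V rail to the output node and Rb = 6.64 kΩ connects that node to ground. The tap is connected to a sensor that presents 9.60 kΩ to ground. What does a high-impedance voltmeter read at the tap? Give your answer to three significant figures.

The load sits in parallel with Rb: Rb‖R_L = (6.64 × 9.60) / (6.64 + 9.60) = 3.925 kΩ.
V_out = 14.0 × 3.925 / (4.70 + 3.925) = 14.0 × 3.925/8.625 = 6.37 V.

V_out ≈ 6.37 V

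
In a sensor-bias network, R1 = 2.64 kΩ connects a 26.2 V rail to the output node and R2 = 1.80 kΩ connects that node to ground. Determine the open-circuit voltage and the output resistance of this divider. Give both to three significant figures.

V_th = 10.6 V, R_th = 1.07 kΩ

V_th is the open-circuit tap voltage: 26.2 × 1.80/(2.64 + 1.80) = 10.6 V.
With the supply zeroed, R1 and R2 appear in parallel from the tap: R_th = R1‖R2 = (2.64 × 1.80)/4.440 = 1.07 kΩ.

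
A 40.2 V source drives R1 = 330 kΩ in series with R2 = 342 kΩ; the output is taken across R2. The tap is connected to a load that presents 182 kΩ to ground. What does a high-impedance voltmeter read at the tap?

V_out ≈ 10.6 V

The load sits in parallel with R2: R2‖R_L = (342 × 182) / (342 + 182) = 118.8 kΩ.
V_out = 40.2 × 118.8 / (330 + 118.8) = 40.2 × 118.8/448.8 = 10.6 V.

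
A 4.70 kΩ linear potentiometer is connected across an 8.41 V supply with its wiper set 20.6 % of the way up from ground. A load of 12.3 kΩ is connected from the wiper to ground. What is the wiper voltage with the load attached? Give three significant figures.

V ≈ 1.63 V

The wiper splits the pot into (1−α)R = 3732 Ω above and αR = 968.2 Ω below.
Lower section ‖ load = 897.5 Ω.
V_wiper = 8.41 × 897.5/(3732 + 897.5) = 1.63 V.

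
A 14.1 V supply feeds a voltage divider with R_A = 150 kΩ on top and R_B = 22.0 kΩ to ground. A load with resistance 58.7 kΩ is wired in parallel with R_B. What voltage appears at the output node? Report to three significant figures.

V_out ≈ 1.36 V

The load sits in parallel with R_B: R_B‖R_L = (22.0 × 58.7) / (22.0 + 58.7) = 16.00 kΩ.
V_out = 14.1 × 16.00 / (150 + 16.00) = 14.1 × 16.00/166.0 = 1.36 V.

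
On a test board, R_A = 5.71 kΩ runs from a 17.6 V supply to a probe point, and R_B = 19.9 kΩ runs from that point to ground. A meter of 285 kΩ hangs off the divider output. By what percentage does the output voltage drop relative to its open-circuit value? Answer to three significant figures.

1.53 %

The divider's output (Thévenin) resistance is R_A‖R_B = 4.437 kΩ.
Fractional drop under load = R_th/(R_th + R_L) = 4.437 / (4.437 + 285) = 0.01533.
So the output falls by 1.53 %.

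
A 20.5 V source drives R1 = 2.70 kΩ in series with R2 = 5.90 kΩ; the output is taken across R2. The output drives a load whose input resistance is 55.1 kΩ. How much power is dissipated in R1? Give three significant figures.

Total resistance from the source is R1 + (R2‖R_L) = 8.029 kΩ, so I = 20.5/8.029 kΩ = 2.553 mA.
P = I²·R1 = (2.553 mA)² × 2.70 kΩ = 17.6 mW.

P ≈ 17.6 mW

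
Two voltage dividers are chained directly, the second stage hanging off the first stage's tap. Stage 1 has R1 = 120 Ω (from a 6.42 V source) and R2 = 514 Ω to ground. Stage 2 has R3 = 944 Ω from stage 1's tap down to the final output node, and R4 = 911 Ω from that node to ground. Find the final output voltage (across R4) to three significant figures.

Stage 2 presents R3+R4 = 1855 Ω as a load on stage 1's tap.
Stage 1's lower leg becomes R2‖(R3+R4) = 402.5 Ω, so V_mid = 6.42 × 402.5/522.5 = 4.945 V.
Stage 2 is itself unloaded: V_out = V_mid × R4/(R3+R4) = 4.945 × 911/1855 = 2.43 V.

V_out ≈ 2.43 V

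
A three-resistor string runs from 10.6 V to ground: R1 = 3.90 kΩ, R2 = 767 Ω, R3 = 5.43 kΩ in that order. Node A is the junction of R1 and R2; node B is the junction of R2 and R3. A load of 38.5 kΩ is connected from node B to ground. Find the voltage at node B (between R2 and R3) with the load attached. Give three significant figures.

At node B, R3 is in parallel with the load: R3‖R_L = 4759 Ω.
Below node A the resistance is R2 + (R3‖R_L) = 5526 Ω, so V_A = 10.6 × 5526/9426 = 6.214 V.
Then V_B = V_A × (R3‖R_L)/(R2 + R3‖R_L) = 6.214 × 4759/5526 = 5.35 V.

V ≈ 5.35 V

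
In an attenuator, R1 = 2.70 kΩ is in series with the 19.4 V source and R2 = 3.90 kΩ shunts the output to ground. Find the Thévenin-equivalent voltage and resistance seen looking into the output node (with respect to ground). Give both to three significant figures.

V_th is the open-circuit tap voltage: 19.4 × 3.90/(2.70 + 3.90) = 11.5 V.
With the supply zeroed, R1 and R2 appear in parallel from the tap: R_th = R1‖R2 = (2.70 × 3.90)/6.600 = 1.60 kΩ.

V_th = 11.5 V, R_th = 1.60 kΩ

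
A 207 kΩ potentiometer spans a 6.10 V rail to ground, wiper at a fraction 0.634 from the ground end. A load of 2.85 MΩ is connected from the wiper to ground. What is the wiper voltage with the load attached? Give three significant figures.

V ≈ 3.80 V

The wiper splits the pot into (1−α)R = 75.76 kΩ above and αR = 131.2 kΩ below.
Lower section ‖ load = 125.5 kΩ.
V_wiper = 6.10 × 125.5/(75.76 + 125.5) = 3.80 V.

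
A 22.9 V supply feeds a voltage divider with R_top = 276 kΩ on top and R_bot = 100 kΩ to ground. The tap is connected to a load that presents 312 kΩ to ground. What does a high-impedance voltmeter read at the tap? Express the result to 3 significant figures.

The load sits in parallel with R_bot: R_bot‖R_L = (100 × 312) / (100 + 312) = 75.73 kΩ.
V_out = 22.9 × 75.73 / (276 + 75.73) = 22.9 × 75.73/351.7 = 4.93 V.
(Unloaded it would have been 6.09 V.)

V_out ≈ 4.93 V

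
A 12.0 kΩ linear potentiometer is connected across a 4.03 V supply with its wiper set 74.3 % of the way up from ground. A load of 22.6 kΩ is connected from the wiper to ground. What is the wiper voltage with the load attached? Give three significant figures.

V ≈ 2.72 V

The wiper splits the pot into (1−α)R = 3.084 kΩ above and αR = 8.916 kΩ below.
Lower section ‖ load = 6.394 kΩ.
V_wiper = 4.03 × 6.394/(3.084 + 6.394) = 2.72 V.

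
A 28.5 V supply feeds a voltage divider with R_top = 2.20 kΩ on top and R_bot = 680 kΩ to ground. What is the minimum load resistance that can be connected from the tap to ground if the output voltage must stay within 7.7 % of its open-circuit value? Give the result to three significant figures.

Output resistance R_th = R_top‖R_bot = (2.20 × 680)/682.2 = 2.193 kΩ.
The fractional drop is R_th/(R_th + R_L); requiring this ≤ 0.0770 gives R_L ≥ R_th(1/0.0770 − 1) = 2.193 × 11.99 = 26.3 kΩ.

R_L(min) ≈ 26.3 kΩ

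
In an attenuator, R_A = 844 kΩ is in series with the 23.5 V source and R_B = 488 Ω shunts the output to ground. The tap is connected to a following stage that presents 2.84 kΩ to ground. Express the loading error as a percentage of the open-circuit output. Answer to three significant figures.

14.7 %

The divider's output (Thévenin) resistance is R_A‖R_B = 487.7 Ω.
Fractional drop under load = R_th/(R_th + R_L) = 487.7 / (487.7 + 2840) = 0.1466.
So the output falls by 14.7 %.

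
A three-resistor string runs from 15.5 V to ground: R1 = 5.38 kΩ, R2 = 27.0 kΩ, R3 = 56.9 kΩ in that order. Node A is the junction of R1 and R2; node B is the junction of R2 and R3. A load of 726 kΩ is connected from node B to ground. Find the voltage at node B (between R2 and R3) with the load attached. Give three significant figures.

At node B, R3 is in parallel with the load: R3‖R_L = 52.76 kΩ.
Below node A the resistance is R2 + (R3‖R_L) = 79.76 kΩ, so V_A = 15.5 × 79.76/85.14 = 14.52 V.
Then V_B = V_A × (R3‖R_L)/(R2 + R3‖R_L) = 14.52 × 52.76/79.76 = 9.61 V.

V ≈ 9.61 V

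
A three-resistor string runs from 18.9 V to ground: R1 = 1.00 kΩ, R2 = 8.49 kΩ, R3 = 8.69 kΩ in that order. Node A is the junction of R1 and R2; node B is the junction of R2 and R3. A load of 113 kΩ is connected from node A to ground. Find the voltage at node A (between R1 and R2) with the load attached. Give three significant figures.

Below node A the series string R2+R3 = 17.18 kΩ sits in parallel with the 113 kΩ load: 14.91 kΩ.
V_A = 18.9 × 14.91/(1.00 + 14.91) = 17.7 V.

V ≈ 17.7 V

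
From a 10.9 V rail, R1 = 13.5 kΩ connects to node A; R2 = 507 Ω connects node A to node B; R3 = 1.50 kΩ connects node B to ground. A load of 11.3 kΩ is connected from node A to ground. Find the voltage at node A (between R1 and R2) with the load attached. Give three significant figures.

V ≈ 1.22 V

Below node A the series string R2+R3 = 2007 Ω sits in parallel with the 11300 Ω load: 1704 Ω.
V_A = 10.9 × 1704/(13500 + 1704) = 1.22 V.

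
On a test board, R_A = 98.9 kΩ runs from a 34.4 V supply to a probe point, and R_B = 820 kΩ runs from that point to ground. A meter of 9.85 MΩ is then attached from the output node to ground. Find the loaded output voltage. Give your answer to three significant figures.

V_out ≈ 30.4 V

The load sits in parallel with R_B: R_B‖R_L = (820 × 9850) / (820 + 9850) = 757.0 kΩ.
V_out = 34.4 × 757.0 / (98.9 + 757.0) = 34.4 × 757.0/855.9 = 30.4 V.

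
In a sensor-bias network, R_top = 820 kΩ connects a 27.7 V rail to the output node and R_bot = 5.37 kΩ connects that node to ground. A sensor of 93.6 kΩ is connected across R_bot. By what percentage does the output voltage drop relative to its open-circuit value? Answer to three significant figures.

5.39 %

The divider's output (Thévenin) resistance is R_top‖R_bot = 5.335 kΩ.
Fractional drop under load = R_th/(R_th + R_L) = 5.335 / (5.335 + 93.6) = 0.05392.
So the output falls by 5.39 %.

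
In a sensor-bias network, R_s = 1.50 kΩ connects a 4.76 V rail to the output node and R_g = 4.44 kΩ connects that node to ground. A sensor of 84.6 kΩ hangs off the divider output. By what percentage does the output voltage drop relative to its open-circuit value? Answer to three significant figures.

1.31 %

The divider's output (Thévenin) resistance is R_s‖R_g = 1.121 kΩ.
Fractional drop under load = R_th/(R_th + R_L) = 1.121 / (1.121 + 84.6) = 0.01308.
So the output falls by 1.31 %.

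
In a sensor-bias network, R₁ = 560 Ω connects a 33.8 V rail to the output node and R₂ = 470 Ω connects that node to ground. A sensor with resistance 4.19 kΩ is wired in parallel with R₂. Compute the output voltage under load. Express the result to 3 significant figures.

V_out ≈ 14.5 V

The load sits in parallel with R₂: R₂‖R_L = (470 × 4190) / (470 + 4190) = 422.6 Ω.
V_out = 33.8 × 422.6 / (560 + 422.6) = 33.8 × 422.6/982.6 = 14.5 V.
(Unloaded it would have been 15.4 V.)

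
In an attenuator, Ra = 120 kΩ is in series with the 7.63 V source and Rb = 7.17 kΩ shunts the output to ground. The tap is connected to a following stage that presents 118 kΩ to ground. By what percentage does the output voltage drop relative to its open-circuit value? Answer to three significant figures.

5.42 %

The divider's output (Thévenin) resistance is Ra‖Rb = 6.766 kΩ.
Fractional drop under load = R_th/(R_th + R_L) = 6.766 / (6.766 + 118) = 0.05423.
So the output falls by 5.42 %.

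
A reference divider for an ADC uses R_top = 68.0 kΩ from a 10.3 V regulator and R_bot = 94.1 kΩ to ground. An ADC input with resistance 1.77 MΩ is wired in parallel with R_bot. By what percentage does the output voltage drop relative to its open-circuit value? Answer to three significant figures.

2.18 %

The divider's output (Thévenin) resistance is R_top‖R_bot = 39.47 kΩ.
Fractional drop under load = R_th/(R_th + R_L) = 39.47 / (39.47 + 1770) = 0.02182.
So the output falls by 2.18 %.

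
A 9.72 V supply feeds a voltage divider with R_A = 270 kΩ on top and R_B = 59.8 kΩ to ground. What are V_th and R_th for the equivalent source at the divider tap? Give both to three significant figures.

V_th is the open-circuit tap voltage: 9.72 × 59.8/(270 + 59.8) = 1.76 V.
With the supply zeroed, R_A and R_B appear in parallel from the tap: R_th = R_A‖R_B = (270 × 59.8)/329.8 = 49.0 kΩ.

V_th = 1.76 V, R_th = 49.0 kΩ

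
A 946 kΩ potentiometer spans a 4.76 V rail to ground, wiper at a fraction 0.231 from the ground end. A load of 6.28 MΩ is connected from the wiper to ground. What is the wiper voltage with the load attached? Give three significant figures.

The wiper splits the pot into (1−α)R = 727.5 kΩ above and αR = 218.5 kΩ below.
Lower section ‖ load = 211.2 kΩ.
V_wiper = 4.76 × 211.2/(727.5 + 211.2) = 1.07 V.

V ≈ 1.07 V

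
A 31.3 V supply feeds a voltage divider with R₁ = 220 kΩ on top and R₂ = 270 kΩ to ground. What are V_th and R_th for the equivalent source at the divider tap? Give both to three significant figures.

V_th is the open-circuit tap voltage: 31.3 × 270/(220 + 270) = 17.2 V.
With the supply zeroed, R₁ and R₂ appear in parallel from the tap: R_th = R₁‖R₂ = (220 × 270)/490.0 = 121 kΩ.

V_th = 17.2 V, R_th = 121 kΩ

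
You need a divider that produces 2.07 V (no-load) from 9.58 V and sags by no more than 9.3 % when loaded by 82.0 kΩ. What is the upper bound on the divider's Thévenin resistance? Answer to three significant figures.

R_th ≤ 8.41 kΩ

Loading drop = R_th/(R_th + R_L) ≤ 0.0930, so R_th ≤ R_L · ε/(1−ε) = 82.0 kΩ × 0.0930/0.9070 = 8.41 kΩ.
(Any R1, R2 with R2/(R1+R2) = 0.216 and R1‖R2 ≤ 8.41 kΩ will meet the spec.)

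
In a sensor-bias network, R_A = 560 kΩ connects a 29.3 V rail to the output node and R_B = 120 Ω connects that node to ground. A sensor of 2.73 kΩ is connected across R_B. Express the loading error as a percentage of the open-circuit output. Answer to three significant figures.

The divider's output (Thévenin) resistance is R_A‖R_B = 120.0 Ω.
Fractional drop under load = R_th/(R_th + R_L) = 120.0 / (120.0 + 2730) = 0.04210.
So the output falls by 4.21 %.

4.21 %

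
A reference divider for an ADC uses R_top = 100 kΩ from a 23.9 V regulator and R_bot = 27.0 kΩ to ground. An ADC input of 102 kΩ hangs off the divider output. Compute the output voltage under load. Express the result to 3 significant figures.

V_out ≈ 4.20 V

The load sits in parallel with R_bot: R_bot‖R_L = (27.0 × 102) / (27.0 + 102) = 21.35 kΩ.
V_out = 23.9 × 21.35 / (100 + 21.35) = 23.9 × 21.35/121.3 = 4.20 V.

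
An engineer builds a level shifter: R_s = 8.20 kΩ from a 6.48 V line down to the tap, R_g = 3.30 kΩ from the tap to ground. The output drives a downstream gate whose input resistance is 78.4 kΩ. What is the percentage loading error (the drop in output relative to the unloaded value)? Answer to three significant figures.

2.91 %

The divider's output (Thévenin) resistance is R_s‖R_g = 2.353 kΩ.
Fractional drop under load = R_th/(R_th + R_L) = 2.353 / (2.353 + 78.4) = 0.02914.
So the output falls by 2.91 %.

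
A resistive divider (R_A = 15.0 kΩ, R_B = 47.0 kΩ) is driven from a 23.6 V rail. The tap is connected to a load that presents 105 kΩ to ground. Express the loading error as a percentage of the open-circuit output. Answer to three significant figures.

The divider's output (Thévenin) resistance is R_A‖R_B = 11.37 kΩ.
Fractional drop under load = R_th/(R_th + R_L) = 11.37 / (11.37 + 105) = 0.09771.
So the output falls by 9.77 %.

9.77 %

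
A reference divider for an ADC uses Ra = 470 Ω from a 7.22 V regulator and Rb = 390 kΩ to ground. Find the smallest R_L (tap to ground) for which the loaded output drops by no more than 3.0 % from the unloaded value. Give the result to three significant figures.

Output resistance R_th = Ra‖Rb = (470 × 390000)/390500 = 469.4 Ω.
The fractional drop is R_th/(R_th + R_L); requiring this ≤ 0.0300 gives R_L ≥ R_th(1/0.0300 − 1) = 469.4 × 32.33 = 15.2 kΩ.

R_L(min) ≈ 15.2 kΩ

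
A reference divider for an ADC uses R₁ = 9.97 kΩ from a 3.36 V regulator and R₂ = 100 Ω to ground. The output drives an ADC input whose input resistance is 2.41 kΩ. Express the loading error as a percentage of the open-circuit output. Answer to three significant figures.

3.95 %

The divider's output (Thévenin) resistance is R₁‖R₂ = 99.01 Ω.
Fractional drop under load = R_th/(R_th + R_L) = 99.01 / (99.01 + 2410) = 0.03946.
So the output falls by 3.95 %.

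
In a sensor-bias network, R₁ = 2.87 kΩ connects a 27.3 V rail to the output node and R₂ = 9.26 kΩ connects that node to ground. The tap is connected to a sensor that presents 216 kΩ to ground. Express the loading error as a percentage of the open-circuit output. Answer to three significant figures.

1.00 %

The divider's output (Thévenin) resistance is R₁‖R₂ = 2.191 kΩ.
Fractional drop under load = R_th/(R_th + R_L) = 2.191 / (2.191 + 216) = 0.01004.
So the output falls by 1.00 %.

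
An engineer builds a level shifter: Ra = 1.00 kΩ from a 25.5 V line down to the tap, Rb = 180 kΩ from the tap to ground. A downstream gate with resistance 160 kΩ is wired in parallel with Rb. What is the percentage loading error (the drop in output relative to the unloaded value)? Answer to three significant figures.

0.618 %

The divider's output (Thévenin) resistance is Ra‖Rb = 0.9945 kΩ.
Fractional drop under load = R_th/(R_th + R_L) = 0.9945 / (0.9945 + 160) = 0.006177.
So the output falls by 0.618 %.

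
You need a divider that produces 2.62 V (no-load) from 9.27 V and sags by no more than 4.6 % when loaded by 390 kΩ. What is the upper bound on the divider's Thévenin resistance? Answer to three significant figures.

R_th ≤ 18.8 kΩ

Loading drop = R_th/(R_th + R_L) ≤ 0.0460, so R_th ≤ R_L · ε/(1−ε) = 390 kΩ × 0.0460/0.9540 = 18.8 kΩ.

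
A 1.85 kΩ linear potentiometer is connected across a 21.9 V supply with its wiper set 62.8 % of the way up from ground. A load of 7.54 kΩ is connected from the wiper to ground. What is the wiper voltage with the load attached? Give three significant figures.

The wiper splits the pot into (1−α)R = 688.2 Ω above and αR = 1162 Ω below.
Lower section ‖ load = 1007 Ω.
V_wiper = 21.9 × 1007/(688.2 + 1007) = 13.0 V.

V ≈ 13.0 V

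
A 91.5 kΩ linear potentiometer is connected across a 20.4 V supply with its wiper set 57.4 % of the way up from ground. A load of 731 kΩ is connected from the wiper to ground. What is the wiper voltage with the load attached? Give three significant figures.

The wiper splits the pot into (1−α)R = 38.98 kΩ above and αR = 52.52 kΩ below.
Lower section ‖ load = 49.00 kΩ.
V_wiper = 20.4 × 49.00/(38.98 + 49.00) = 11.4 V.

V ≈ 11.4 V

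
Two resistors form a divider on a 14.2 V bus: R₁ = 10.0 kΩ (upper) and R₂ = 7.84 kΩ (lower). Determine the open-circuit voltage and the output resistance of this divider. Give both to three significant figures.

V_th is the open-circuit tap voltage: 14.2 × 7.84/(10.0 + 7.84) = 6.24 V.
With the supply zeroed, R₁ and R₂ appear in parallel from the tap: R_th = R₁‖R₂ = (10.0 × 7.84)/17.84 = 4.39 kΩ.

V_th = 6.24 V, R_th = 4.39 kΩ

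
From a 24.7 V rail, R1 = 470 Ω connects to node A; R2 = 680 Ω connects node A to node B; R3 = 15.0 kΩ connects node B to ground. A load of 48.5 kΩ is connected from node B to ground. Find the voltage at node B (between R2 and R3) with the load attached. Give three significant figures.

At node B, R3 is in parallel with the load: R3‖R_L = 11460 Ω.
Below node A the resistance is R2 + (R3‖R_L) = 12140 Ω, so V_A = 24.7 × 12140/12610 = 23.78 V.
Then V_B = V_A × (R3‖R_L)/(R2 + R3‖R_L) = 23.78 × 11460/12140 = 22.4 V.

V ≈ 22.4 V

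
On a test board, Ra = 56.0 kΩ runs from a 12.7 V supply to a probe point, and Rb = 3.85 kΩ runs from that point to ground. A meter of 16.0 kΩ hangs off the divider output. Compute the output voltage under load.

The load sits in parallel with Rb: Rb‖R_L = (3.85 × 16.0) / (3.85 + 16.0) = 3.103 kΩ.
V_out = 12.7 × 3.103 / (56.0 + 3.103) = 12.7 × 3.103/59.10 = 0.667 V.
(Unloaded it would have been 0.817 V.)

V_out ≈ 0.667 V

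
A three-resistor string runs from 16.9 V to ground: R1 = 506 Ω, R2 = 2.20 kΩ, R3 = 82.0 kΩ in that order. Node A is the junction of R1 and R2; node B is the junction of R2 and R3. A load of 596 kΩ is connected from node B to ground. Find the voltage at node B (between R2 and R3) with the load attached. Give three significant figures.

V ≈ 16.3 V

At node B, R3 is in parallel with the load: R3‖R_L = 72080 Ω.
Below node A the resistance is R2 + (R3‖R_L) = 74280 Ω, so V_A = 16.9 × 74280/74790 = 16.79 V.
Then V_B = V_A × (R3‖R_L)/(R2 + R3‖R_L) = 16.79 × 72080/74280 = 16.3 V.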